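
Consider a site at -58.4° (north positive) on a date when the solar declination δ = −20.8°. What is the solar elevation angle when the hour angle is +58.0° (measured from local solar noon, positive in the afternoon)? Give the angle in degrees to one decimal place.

cos θ_z = sin(-58.4°) sin(-20.8°) + cos(-58.4°) cos(-20.8°) cos(58.00°) = 0.3025 + 0.2596 = 0.5621.
θ_z = arccos(0.5621) = 55.80°, so the elevation is 90° − 55.80° = 34.20°.

34.2°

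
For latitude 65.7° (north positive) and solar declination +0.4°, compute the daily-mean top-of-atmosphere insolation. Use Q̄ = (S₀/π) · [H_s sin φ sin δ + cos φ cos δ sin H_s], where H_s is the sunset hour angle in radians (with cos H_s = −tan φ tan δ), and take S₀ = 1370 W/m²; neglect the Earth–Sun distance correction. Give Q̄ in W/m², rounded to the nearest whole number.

The sunset hour angle satisfies cos H_s = −tan φ tan δ = -0.0155, giving H_s = 90.89°. In radians, H_s = 1.5863.
H_s sin φ sin δ = 1.5863 × 0.9114 × 0.0070 = 0.0101.
cos φ cos δ sin H_s = 0.4115 × 1.0000 × 0.9999 = 0.4115.
Q̄ = (1370/π) × (0.0101 + 0.4115) = 436.08 × 0.4216 = 183.85 W/m².

184 W/m²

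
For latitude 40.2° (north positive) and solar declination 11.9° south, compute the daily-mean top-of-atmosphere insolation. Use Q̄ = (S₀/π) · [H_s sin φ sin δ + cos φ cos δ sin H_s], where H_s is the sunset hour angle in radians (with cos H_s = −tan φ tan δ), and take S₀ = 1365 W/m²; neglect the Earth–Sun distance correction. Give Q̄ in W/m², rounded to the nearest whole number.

The sunset hour angle satisfies cos H_s = −tan φ tan δ = 0.1781, giving H_s = 79.74°. In radians, H_s = 1.3917.
H_s sin φ sin δ = 1.3917 × 0.6455 × -0.2062 = -0.1852.
cos φ cos δ sin H_s = 0.7638 × 0.9785 × 0.9840 = 0.7354.
Q̄ = (1365/π) × (-0.1852 + 0.7354) = 434.49 × 0.5502 = 239.06 W/m².

239 W/m²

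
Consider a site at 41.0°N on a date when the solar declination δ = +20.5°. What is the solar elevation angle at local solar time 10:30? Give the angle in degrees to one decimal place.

Hour angle H = 15° × (10.5 − 12) = -22.50°.
With φ = 41.0°, δ = 20.5°, H = -22.50°: sin φ sin δ = 0.2298, cos φ cos δ cos H = 0.6531, so cos θ_z = 0.8829.
θ_z = arccos(0.8829) = 28.01°, so the elevation is 90° − 28.01° = 61.99°.

62.0°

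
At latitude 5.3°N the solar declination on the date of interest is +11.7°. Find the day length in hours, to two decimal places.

12.15 hours

The sunset hour angle satisfies cos H_s = −tan φ tan δ = -0.0192, giving H_s = 91.10°.
Day length = 2 H_s / 15° h⁻¹ = 182.20° / 15 = 12.147 h.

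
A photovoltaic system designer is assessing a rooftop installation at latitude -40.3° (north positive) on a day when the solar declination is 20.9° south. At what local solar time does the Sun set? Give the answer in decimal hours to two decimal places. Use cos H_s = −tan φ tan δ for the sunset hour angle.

−tan φ tan δ = −(-0.8481)(-0.3819) = -0.3239; H_s = arccos(-0.3239) = 108.90°.
Sunset is at 12 + H_s/15 = 12 + 7.260 = 19.260 h local solar time.

19.26 h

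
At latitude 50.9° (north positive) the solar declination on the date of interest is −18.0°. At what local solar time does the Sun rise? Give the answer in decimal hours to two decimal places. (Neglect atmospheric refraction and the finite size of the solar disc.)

7.57 h

−tan φ tan δ = −(1.2305)(-0.3249) = 0.3998; H_s = arccos(0.3998) = 66.43°.
Sunrise is at 12 − H_s/15 = 12 − 4.429 = 7.571 h local solar time.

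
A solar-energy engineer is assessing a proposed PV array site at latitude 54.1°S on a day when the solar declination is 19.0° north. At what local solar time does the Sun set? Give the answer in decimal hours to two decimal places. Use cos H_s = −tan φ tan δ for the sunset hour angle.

cos H_s = −tan(-54.1°) · tan(19.0°) = 0.4757, so H_s = arccos(0.4757) = 61.60°.
Sunset is at 12 + H_s/15 = 12 + 4.107 = 16.107 h local solar time.

16.11 h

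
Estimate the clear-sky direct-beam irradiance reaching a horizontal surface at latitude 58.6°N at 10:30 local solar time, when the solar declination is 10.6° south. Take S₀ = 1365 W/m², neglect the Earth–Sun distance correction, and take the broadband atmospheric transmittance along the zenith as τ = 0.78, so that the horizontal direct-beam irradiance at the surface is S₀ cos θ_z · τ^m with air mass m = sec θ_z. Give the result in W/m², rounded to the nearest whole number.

197 W/m²

Hour angle H = 15° × (10.5 − 12) = -22.50°.
cos θ_z = sin φ sin δ + cos φ cos δ cos H = (0.8536)(-0.1840) + (0.5210)(0.9829)(0.9239) = 0.3161.
Air mass m = 1/cos θ_z = 1/0.3161 = 3.164; τ^m = 0.78^3.164 = 0.4556.
Surface direct beam = 1365 × 0.3161 × 0.4556 = 196.58 W/m².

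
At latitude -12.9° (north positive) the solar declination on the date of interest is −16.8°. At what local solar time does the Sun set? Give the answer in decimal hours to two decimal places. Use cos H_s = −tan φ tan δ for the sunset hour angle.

The sunset hour angle satisfies cos H_s = −tan φ tan δ = -0.0691, giving H_s = 93.96°.
Sunset is at 12 + H_s/15 = 12 + 6.264 = 18.264 h local solar time.

18.26 h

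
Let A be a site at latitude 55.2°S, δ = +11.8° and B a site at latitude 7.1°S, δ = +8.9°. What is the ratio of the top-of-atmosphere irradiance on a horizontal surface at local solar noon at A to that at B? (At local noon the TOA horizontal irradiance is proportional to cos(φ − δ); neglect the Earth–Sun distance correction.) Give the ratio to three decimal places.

0.406

A: cos θ_z = cos(-55.2° − (11.8°)) = 0.3907.
B: cos θ_z = cos(-7.1° − (8.9°)) = 0.9613.
Ratio A/B = 0.3907 / 0.9613 = 0.4064.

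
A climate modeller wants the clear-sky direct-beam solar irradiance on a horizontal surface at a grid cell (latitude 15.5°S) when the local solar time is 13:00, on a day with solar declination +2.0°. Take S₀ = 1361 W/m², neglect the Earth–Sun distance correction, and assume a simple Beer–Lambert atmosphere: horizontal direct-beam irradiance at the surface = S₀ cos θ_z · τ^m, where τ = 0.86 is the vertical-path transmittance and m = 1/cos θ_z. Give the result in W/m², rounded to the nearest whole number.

1064 W/m²

Hour angle H = 15° × (13 − 12) = 15.00°.
cos θ_z = sin φ sin δ + cos φ cos δ cos H = (-0.2672)(0.0349) + (0.9636)(0.9994)(0.9659) = 0.9209.
Air mass m = 1/cos θ_z = 1/0.9209 = 1.086; τ^m = 0.86^1.086 = 0.8489.
Surface direct beam = 1361 × 0.9209 × 0.8489 = 1063.96 W/m².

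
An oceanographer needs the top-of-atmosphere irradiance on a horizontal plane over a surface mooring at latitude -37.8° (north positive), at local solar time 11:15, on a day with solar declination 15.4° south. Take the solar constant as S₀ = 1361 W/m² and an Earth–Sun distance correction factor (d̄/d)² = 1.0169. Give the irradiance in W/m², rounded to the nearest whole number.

1259 W/m²

Hour angle H = 15° × (11.25 − 12) = -11.25°.
cos θ_z = sin(-37.8°) sin(-15.4°) + cos(-37.8°) cos(-15.4°) cos(-11.25°) = 0.1628 + 0.7471 = 0.9099.
Top-of-atmosphere irradiance = S₀ (d̄/d)² cos θ_z = 1361 × 1.0169 × 0.9099 = 1259.30 W/m².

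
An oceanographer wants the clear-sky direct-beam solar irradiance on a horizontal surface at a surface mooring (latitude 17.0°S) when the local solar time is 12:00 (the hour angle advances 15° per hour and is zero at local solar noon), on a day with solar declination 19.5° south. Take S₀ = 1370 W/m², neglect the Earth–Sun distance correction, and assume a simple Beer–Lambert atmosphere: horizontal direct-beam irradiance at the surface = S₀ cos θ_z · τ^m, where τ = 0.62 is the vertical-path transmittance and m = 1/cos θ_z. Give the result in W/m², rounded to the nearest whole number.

Hour angle H = 15° × (12 − 12) = 0.00°.
cos θ_z = sin(-17.0°) sin(-19.5°) + cos(-17.0°) cos(-19.5°) cos(0.00°) = 0.0976 + 0.9015 = 0.9991.
Air mass m = 1/cos θ_z = 1/0.9991 = 1.001; τ^m = 0.62^1.001 = 0.6197.
Surface direct beam = 1370 × 0.9991 × 0.6197 = 848.22 W/m².

848 W/m²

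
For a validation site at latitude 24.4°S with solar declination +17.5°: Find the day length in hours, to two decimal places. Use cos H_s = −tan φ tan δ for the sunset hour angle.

−tan φ tan δ = −(-0.4536)(0.3153) = 0.1430; H_s = arccos(0.1430) = 81.78°.
Day length = 2 H_s / 15° h⁻¹ = 163.56° / 15 = 10.904 h.

10.90 hours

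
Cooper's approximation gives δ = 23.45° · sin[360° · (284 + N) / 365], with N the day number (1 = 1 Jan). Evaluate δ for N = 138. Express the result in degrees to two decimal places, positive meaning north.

360 × (284 + 138) / 365 = 416.219°; sin(416.219°) = 0.8312.
δ = 23.45 × 0.8312 = 19.492° ≈ +19.49°.

+19.49°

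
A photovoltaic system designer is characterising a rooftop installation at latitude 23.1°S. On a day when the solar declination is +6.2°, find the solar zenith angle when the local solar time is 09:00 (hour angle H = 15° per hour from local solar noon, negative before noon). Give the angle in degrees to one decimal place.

Hour angle H = 15° × (9 − 12) = -45.00°.
With φ = -23.1°, δ = 6.2°, H = -45.00°: sin φ sin δ = -0.0424, cos φ cos δ cos H = 0.6466, so cos θ_z = 0.6042.
θ_z = arccos(0.6042) = 52.83°.

52.8°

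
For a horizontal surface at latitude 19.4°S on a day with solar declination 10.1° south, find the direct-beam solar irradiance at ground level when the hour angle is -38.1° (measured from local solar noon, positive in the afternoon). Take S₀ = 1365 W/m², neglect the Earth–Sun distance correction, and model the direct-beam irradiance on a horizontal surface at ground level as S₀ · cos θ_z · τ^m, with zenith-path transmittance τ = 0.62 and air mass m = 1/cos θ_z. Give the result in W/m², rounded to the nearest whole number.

588 W/m²

With φ = -19.4°, δ = -10.1°, H = -38.10°: sin φ sin δ = 0.0583, cos φ cos δ cos H = 0.7308, so cos θ_z = 0.7891.
Air mass m = 1/cos θ_z = 1/0.7891 = 1.267; τ^m = 0.62^1.267 = 0.5457.
Surface direct beam = 1365 × 0.7891 × 0.5457 = 587.79 W/m².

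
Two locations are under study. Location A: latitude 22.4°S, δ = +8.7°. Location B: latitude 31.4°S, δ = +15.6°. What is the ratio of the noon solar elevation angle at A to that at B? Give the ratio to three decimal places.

1.370

A: 90° − |-22.4 − (8.7)| = 58.90°.
B: 90° − |-31.4 − (15.6)| = 43.00°.
Ratio A/B = 58.9000 / 43.0000 = 1.3698.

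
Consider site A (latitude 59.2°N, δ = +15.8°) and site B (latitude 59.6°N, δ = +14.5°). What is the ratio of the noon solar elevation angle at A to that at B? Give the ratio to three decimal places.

A: 90° − |59.2 − (15.8)| = 46.60°.
B: 90° − |59.6 − (14.5)| = 44.90°.
Ratio A/B = 46.6000 / 44.9000 = 1.0379.

1.038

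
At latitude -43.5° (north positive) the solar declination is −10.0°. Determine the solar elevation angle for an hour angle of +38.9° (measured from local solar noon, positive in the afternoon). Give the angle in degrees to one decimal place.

cos θ_z = sin(-43.5°) sin(-10.0°) + cos(-43.5°) cos(-10.0°) cos(38.90°) = 0.1195 + 0.5559 = 0.6754.
θ_z = arccos(0.6754) = 47.51°, so the elevation is 90° − 47.51° = 42.49°.

42.5°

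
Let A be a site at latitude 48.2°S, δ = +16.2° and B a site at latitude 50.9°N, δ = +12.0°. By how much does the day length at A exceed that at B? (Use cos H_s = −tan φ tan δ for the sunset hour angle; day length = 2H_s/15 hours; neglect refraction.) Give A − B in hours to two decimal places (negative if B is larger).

A: H_s = arccos(−tan -48.2° · tan 16.2°) = 71.04°, so 2H_s/15 = 9.4720 h.
B: H_s = arccos(−tan 50.9° · tan 12.0°) = 105.16°, so 2H_s/15 = 14.0213 h.
A − B = 9.4720 − 14.0213 = -4.5493 h.

-4.55 h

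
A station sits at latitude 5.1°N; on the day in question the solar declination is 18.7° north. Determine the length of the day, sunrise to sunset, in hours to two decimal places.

The sunset hour angle satisfies cos H_s = −tan φ tan δ = -0.0302, giving H_s = 91.73°.
Day length = 2 H_s / 15° h⁻¹ = 183.46° / 15 = 12.231 h.

12.23 hours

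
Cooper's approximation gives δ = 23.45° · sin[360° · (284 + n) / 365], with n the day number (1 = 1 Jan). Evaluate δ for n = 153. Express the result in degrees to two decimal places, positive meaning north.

+22.17°

360 × (284 + 153) / 365 = 431.014°; sin(431.014°) = 0.9456.
δ = 23.45 × 0.9456 = 22.174° ≈ +22.17°.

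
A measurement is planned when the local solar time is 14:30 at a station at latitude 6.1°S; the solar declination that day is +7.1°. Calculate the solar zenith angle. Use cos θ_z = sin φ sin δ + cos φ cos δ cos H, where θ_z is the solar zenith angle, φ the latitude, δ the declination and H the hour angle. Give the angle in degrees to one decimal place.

39.7°

Hour angle H = 15° × (14.5 − 12) = 37.50°.
cos θ_z = sin φ sin δ + cos φ cos δ cos H = (-0.1063)(0.1236) + (0.9943)(0.9923)(0.7934) = 0.7697.
θ_z = arccos(0.7697) = 39.67°.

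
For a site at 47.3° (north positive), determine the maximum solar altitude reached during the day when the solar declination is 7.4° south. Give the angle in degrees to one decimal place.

35.3°

At local solar noon the hour angle is zero, so the elevation is 90° − |φ − δ| = 90° − |47.3° − (-7.4°)| = 90° − 54.7° = 35.3°.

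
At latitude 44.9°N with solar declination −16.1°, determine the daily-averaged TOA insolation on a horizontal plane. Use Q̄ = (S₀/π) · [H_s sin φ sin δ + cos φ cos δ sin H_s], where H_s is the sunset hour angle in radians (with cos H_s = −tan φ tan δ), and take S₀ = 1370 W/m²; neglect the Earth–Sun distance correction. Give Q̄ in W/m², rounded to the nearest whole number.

175 W/m²

cos H_s = −tan(44.9°) · tan(-16.1°) = 0.2876, so H_s = arccos(0.2876) = 73.29°. In radians, H_s = 1.2792.
H_s sin φ sin δ = 1.2792 × 0.7059 × -0.2773 = -0.2504.
cos φ cos δ sin H_s = 0.7083 × 0.9608 × 0.9578 = 0.6518.
Q̄ = (1370/π) × (-0.2504 + 0.6518) = 436.08 × 0.4014 = 175.04 W/m².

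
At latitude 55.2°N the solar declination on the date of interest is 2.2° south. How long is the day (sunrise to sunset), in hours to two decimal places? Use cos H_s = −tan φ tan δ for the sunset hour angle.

11.58 hours

−tan φ tan δ = −(1.4388)(-0.0384) = 0.0552; H_s = arccos(0.0552) = 86.84°.
Day length = 2 H_s / 15° h⁻¹ = 173.68° / 15 = 11.579 h.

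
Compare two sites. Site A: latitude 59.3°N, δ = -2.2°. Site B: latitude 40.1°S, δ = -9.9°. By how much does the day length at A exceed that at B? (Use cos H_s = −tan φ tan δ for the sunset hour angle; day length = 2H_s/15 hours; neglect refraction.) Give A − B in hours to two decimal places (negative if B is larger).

A: H_s = arccos(−tan 59.3° · tan -2.2°) = 86.29°, so 2H_s/15 = 11.5053 h.
B: H_s = arccos(−tan -40.1° · tan -9.9°) = 98.45°, so 2H_s/15 = 13.1267 h.
A − B = 11.5053 − 13.1267 = -1.6214 h.

-1.62 h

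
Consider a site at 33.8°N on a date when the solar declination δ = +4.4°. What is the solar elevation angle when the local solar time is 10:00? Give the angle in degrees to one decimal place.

Hour angle H = 15° × (10 − 12) = -30.00°.
cos θ_z = sin φ sin δ + cos φ cos δ cos H = (0.5563)(0.0767) + (0.8310)(0.9971)(0.8660) = 0.7602.
θ_z = arccos(0.7602) = 40.52°, so the elevation is 90° − 40.52° = 49.48°.

49.5°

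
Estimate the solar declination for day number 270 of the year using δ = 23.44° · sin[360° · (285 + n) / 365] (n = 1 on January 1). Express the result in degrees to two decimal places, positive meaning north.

-3.02°

360 × (285 + 270) / 365 = 547.397°; sin(547.397°) = -0.1287.
δ = 23.44 × -0.1287 = -3.017° ≈ -3.02°.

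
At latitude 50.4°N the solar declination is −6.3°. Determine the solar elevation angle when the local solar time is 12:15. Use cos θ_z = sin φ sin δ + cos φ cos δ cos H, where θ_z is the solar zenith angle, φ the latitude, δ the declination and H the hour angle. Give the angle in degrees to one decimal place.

33.2°

Hour angle H = 15° × (12.25 − 12) = 3.75°.
With φ = 50.4°, δ = -6.3°, H = 3.75°: sin φ sin δ = -0.0846, cos φ cos δ cos H = 0.6322, so cos θ_z = 0.5476.
θ_z = arccos(0.5476) = 56.80°, so the elevation is 90° − 56.80° = 33.20°.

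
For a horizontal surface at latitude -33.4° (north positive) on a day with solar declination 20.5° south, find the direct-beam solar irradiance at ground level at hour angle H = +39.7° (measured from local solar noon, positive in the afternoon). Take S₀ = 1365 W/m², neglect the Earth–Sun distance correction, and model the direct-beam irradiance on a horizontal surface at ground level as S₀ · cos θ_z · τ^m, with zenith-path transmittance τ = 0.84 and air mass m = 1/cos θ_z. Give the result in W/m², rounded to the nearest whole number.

871 W/m²

cos θ_z = sin φ sin δ + cos φ cos δ cos H = (-0.5505)(-0.3502) + (0.8348)(0.9367)(0.7694) = 0.7944.
Air mass m = 1/cos θ_z = 1/0.7944 = 1.259; τ^m = 0.84^1.259 = 0.8029.
Surface direct beam = 1365 × 0.7944 × 0.8029 = 870.63 W/m².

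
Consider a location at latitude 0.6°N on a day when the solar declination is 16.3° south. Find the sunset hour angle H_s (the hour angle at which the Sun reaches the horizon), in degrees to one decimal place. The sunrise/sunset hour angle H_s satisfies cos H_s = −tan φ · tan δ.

cos H_s = −tan(0.6°) · tan(-16.3°) = 0.0031, so H_s = arccos(0.0031) = 89.82°.

89.8°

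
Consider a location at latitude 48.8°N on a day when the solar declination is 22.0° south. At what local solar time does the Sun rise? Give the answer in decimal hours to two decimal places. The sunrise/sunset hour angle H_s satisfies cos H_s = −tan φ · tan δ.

7.83 h

cos H_s = −tan(48.8°) · tan(-22.0°) = 0.4615, so H_s = arccos(0.4615) = 62.52°.
Sunrise is at 12 − H_s/15 = 12 − 4.168 = 7.832 h local solar time.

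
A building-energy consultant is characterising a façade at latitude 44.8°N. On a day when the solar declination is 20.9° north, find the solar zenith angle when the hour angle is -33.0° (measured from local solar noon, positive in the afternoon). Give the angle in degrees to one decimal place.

36.2°

cos θ_z = sin φ sin δ + cos φ cos δ cos H = (0.7046)(0.3567) + (0.7096)(0.9342)(0.8387) = 0.8073.
θ_z = arccos(0.8073) = 36.17°.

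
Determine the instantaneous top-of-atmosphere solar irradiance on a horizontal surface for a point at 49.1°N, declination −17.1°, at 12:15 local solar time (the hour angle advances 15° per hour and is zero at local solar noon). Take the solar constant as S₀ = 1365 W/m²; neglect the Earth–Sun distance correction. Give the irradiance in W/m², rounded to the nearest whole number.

549 W/m²

Hour angle H = 15° × (12.25 − 12) = 3.75°.
cos θ_z = sin φ sin δ + cos φ cos δ cos H = (0.7559)(-0.2940) + (0.6547)(0.9558)(0.9979) = 0.4022.
Top-of-atmosphere irradiance = S₀ cos θ_z = 1365 × 0.4022 = 549.00 W/m².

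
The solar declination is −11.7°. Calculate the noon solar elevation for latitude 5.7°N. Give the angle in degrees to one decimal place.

At local solar noon the hour angle is zero, so the elevation is 90° − |φ − δ| = 90° − |5.7° − (-11.7°)| = 90° − 17.4° = 72.6°.

72.6°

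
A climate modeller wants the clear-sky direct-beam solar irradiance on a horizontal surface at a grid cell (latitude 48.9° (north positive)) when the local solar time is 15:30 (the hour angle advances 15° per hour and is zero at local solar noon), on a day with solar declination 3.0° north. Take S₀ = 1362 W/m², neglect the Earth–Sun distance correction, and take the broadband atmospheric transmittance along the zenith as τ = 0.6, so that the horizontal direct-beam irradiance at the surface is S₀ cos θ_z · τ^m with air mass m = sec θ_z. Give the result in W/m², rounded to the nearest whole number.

187 W/m²

Hour angle H = 15° × (15.5 − 12) = 52.50°.
cos θ_z = sin(48.9°) sin(3.0°) + cos(48.9°) cos(3.0°) cos(52.50°) = 0.0394 + 0.3996 = 0.4390.
Air mass m = 1/cos θ_z = 1/0.4390 = 2.278; τ^m = 0.6^2.278 = 0.3123.
Surface direct beam = 1362 × 0.4390 × 0.3123 = 186.73 W/m².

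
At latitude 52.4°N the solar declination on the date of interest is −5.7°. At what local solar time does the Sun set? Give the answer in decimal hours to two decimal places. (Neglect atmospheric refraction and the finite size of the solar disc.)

17.50 h

−tan φ tan δ = −(1.2985)(-0.0998) = 0.1296; H_s = arccos(0.1296) = 82.55°.
Sunset is at 12 + H_s/15 = 12 + 5.503 = 17.503 h local solar time.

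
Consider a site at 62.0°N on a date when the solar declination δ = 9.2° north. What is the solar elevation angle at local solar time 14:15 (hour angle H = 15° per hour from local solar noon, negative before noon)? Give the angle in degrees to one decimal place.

Hour angle H = 15° × (14.25 − 12) = 33.75°.
cos θ_z = sin(62.0°) sin(9.2°) + cos(62.0°) cos(9.2°) cos(33.75°) = 0.1412 + 0.3853 = 0.5265.
θ_z = arccos(0.5265) = 58.23°, so the elevation is 90° − 58.23° = 31.77°.

31.8°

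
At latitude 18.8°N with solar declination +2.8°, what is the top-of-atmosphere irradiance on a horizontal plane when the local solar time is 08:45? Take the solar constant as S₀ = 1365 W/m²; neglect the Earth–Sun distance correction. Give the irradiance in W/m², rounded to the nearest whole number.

872 W/m²

Hour angle H = 15° × (8.75 − 12) = -48.75°.
cos θ_z = sin φ sin δ + cos φ cos δ cos H = (0.3223)(0.0488) + (0.9466)(0.9988)(0.6593) = 0.6391.
Top-of-atmosphere irradiance = S₀ cos θ_z = 1365 × 0.6391 = 872.37 W/m².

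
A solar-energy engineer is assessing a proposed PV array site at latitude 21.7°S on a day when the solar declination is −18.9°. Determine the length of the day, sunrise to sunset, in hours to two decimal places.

The sunset hour angle satisfies cos H_s = −tan φ tan δ = -0.1362, giving H_s = 97.83°.
Day length = 2 H_s / 15° h⁻¹ = 195.66° / 15 = 13.044 h.

13.04 hours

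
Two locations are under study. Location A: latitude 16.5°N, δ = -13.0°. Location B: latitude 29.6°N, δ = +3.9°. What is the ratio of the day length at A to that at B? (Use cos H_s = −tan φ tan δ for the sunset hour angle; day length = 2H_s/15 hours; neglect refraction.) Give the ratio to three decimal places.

0.933

A: H_s = arccos(−tan 16.5° · tan -13.0°) = 86.08°, so 2H_s/15 = 11.4773 h.
B: H_s = arccos(−tan 29.6° · tan 3.9°) = 92.22°, so 2H_s/15 = 12.2960 h.
Ratio A/B = 11.4773 / 12.2960 = 0.9334.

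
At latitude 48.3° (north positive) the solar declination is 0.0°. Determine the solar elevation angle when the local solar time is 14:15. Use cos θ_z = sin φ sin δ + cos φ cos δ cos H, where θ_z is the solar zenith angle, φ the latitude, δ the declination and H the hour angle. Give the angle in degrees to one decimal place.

33.6°

Hour angle H = 15° × (14.25 − 12) = 33.75°.
With φ = 48.3°, δ = 0.0°, H = 33.75°: sin φ sin δ = 0.0000, cos φ cos δ cos H = 0.5531, so cos θ_z = 0.5531.
θ_z = arccos(0.5531) = 56.42°, so the elevation is 90° − 56.42° = 33.58°.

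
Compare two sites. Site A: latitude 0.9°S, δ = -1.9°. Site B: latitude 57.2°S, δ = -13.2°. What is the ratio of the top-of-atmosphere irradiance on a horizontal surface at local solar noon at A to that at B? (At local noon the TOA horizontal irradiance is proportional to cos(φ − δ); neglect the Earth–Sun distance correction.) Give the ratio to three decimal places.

1.390

A: cos θ_z = cos(-0.9° − (-1.9°)) = 0.9998.
B: cos θ_z = cos(-57.2° − (-13.2°)) = 0.7193.
Ratio A/B = 0.9998 / 0.7193 = 1.3900.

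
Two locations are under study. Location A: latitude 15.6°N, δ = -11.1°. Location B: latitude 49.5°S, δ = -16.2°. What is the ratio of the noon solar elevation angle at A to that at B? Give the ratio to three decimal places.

A: 90° − |15.6 − (-11.1)| = 63.30°.
B: 90° − |-49.5 − (-16.2)| = 56.70°.
Ratio A/B = 63.3000 / 56.7000 = 1.1164.

1.116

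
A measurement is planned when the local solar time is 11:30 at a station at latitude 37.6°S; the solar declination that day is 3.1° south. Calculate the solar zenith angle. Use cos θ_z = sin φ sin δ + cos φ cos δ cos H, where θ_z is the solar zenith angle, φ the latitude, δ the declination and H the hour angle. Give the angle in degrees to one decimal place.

35.2°

Hour angle H = 15° × (11.5 − 12) = -7.50°.
cos θ_z = sin φ sin δ + cos φ cos δ cos H = (-0.6101)(-0.0541) + (0.7923)(0.9985)(0.9914) = 0.8173.
θ_z = arccos(0.8173) = 35.18°.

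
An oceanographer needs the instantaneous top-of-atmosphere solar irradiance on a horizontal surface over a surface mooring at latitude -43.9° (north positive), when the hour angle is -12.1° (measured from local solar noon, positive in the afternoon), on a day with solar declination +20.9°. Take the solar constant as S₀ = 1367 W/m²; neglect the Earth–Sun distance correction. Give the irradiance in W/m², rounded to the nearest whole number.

562 W/m²

cos θ_z = sin(-43.9°) sin(20.9°) + cos(-43.9°) cos(20.9°) cos(-12.10°) = -0.2474 + 0.6582 = 0.4108.
Top-of-atmosphere irradiance = S₀ cos θ_z = 1367 × 0.4108 = 561.56 W/m².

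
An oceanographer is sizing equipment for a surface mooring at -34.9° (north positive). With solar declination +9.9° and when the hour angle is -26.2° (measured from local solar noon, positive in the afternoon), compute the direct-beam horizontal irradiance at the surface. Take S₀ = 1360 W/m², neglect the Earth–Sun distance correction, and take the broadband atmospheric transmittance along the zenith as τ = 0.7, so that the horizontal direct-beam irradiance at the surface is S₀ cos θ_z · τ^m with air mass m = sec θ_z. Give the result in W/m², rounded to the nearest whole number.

cos θ_z = sin(-34.9°) sin(9.9°) + cos(-34.9°) cos(9.9°) cos(-26.20°) = -0.0984 + 0.7249 = 0.6265.
Air mass m = 1/cos θ_z = 1/0.6265 = 1.596; τ^m = 0.7^1.596 = 0.5659.
Surface direct beam = 1360 × 0.6265 × 0.5659 = 482.17 W/m².

482 W/m²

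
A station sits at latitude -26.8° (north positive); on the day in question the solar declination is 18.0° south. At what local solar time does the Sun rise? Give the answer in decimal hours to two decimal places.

cos H_s = −tan(-26.8°) · tan(-18.0°) = -0.1641, so H_s = arccos(-0.1641) = 99.44°.
Sunrise is at 12 − H_s/15 = 12 − 6.629 = 5.371 h local solar time.

5.37 h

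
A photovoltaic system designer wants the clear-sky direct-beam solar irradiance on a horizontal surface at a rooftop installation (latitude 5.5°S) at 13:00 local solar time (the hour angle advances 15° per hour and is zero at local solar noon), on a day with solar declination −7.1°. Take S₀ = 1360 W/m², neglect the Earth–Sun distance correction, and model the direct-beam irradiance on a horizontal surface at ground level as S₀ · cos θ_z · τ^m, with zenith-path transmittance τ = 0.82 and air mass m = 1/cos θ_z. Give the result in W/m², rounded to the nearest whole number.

Hour angle H = 15° × (13 − 12) = 15.00°.
cos θ_z = sin φ sin δ + cos φ cos δ cos H = (-0.0958)(-0.1236) + (0.9954)(0.9923)(0.9659) = 0.9659.
Air mass m = 1/cos θ_z = 1/0.9659 = 1.035; τ^m = 0.82^1.035 = 0.8143.
Surface direct beam = 1360 × 0.9659 × 0.8143 = 1069.68 W/m².

1070 W/m²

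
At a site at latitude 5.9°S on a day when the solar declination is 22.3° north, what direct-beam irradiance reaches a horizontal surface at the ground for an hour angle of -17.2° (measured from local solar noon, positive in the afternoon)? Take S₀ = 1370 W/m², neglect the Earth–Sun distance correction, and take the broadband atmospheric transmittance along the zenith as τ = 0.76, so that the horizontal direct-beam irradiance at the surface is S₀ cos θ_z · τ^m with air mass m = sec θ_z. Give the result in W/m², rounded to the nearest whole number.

cos θ_z = sin(-5.9°) sin(22.3°) + cos(-5.9°) cos(22.3°) cos(-17.20°) = -0.0390 + 0.8792 = 0.8402.
Air mass m = 1/cos θ_z = 1/0.8402 = 1.190; τ^m = 0.76^1.190 = 0.7214.
Surface direct beam = 1370 × 0.8402 × 0.7214 = 830.38 W/m².

830 W/m²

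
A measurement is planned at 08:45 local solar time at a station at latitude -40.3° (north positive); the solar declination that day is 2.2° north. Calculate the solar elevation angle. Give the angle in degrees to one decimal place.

Hour angle H = 15° × (8.75 − 12) = -48.75°.
cos θ_z = sin(-40.3°) sin(2.2°) + cos(-40.3°) cos(2.2°) cos(-48.75°) = -0.0248 + 0.5025 = 0.4777.
θ_z = arccos(0.4777) = 61.46°, so the elevation is 90° − 61.46° = 28.54°.

28.5°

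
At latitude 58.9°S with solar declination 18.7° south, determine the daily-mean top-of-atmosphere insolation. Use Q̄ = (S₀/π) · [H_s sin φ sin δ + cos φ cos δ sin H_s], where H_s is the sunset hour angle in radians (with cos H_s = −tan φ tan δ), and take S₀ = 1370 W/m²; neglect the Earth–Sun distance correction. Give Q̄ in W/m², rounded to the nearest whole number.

436 W/m²

The sunset hour angle satisfies cos H_s = −tan φ tan δ = -0.5611, giving H_s = 124.13°. In radians, H_s = 2.1665.
H_s sin φ sin δ = 2.1665 × -0.8563 × -0.3206 = 0.5948.
cos φ cos δ sin H_s = 0.5165 × 0.9472 × 0.8278 = 0.4050.
Q̄ = (1370/π) × (0.5948 + 0.4050) = 436.08 × 0.9998 = 435.99 W/m².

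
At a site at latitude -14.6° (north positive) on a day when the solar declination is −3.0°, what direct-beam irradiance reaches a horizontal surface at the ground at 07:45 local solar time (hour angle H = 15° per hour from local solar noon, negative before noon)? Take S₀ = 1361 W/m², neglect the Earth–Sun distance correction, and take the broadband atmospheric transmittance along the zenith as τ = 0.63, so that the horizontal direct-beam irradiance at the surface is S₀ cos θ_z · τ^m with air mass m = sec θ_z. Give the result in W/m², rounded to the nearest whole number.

210 W/m²

Hour angle H = 15° × (7.75 − 12) = -63.75°.
With φ = -14.6°, δ = -3.0°, H = -63.75°: sin φ sin δ = 0.0132, cos φ cos δ cos H = 0.4274, so cos θ_z = 0.4406.
Air mass m = 1/cos θ_z = 1/0.4406 = 2.270; τ^m = 0.63^2.270 = 0.3504.
Surface direct beam = 1361 × 0.4406 × 0.3504 = 210.12 W/m².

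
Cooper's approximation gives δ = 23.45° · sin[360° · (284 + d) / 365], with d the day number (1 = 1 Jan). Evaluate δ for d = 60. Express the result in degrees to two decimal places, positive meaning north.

-8.29°

360 × (284 + 60) / 365 = 339.288°; sin(339.288°) = -0.3537.
δ = 23.45 × -0.3537 = -8.294° ≈ -8.29°.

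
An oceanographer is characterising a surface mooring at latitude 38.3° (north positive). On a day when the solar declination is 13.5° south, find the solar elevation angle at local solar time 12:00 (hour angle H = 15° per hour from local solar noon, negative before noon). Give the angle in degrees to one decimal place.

Hour angle H = 15° × (12 − 12) = 0.00°.
cos θ_z = sin φ sin δ + cos φ cos δ cos H = (0.6198)(-0.2334) + (0.7848)(0.9724)(1.0000) = 0.6185.
θ_z = arccos(0.6185) = 51.79°, so the elevation is 90° − 51.79° = 38.21°.

38.2°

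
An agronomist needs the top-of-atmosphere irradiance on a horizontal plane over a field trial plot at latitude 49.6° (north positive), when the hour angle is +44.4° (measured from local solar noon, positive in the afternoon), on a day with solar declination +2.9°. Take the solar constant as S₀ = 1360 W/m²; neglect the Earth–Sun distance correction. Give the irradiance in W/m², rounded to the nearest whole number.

With φ = 49.6°, δ = 2.9°, H = 44.40°: sin φ sin δ = 0.0385, cos φ cos δ cos H = 0.4625, so cos θ_z = 0.5010.
Top-of-atmosphere irradiance = S₀ cos θ_z = 1360 × 0.5010 = 681.36 W/m².

681 W/m²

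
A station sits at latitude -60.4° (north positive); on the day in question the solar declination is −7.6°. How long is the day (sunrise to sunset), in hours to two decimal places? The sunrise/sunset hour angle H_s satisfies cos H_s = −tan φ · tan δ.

13.81 hours

The sunset hour angle satisfies cos H_s = −tan φ tan δ = -0.2349, giving H_s = 103.59°.
Day length = 2 H_s / 15° h⁻¹ = 207.18° / 15 = 13.812 h.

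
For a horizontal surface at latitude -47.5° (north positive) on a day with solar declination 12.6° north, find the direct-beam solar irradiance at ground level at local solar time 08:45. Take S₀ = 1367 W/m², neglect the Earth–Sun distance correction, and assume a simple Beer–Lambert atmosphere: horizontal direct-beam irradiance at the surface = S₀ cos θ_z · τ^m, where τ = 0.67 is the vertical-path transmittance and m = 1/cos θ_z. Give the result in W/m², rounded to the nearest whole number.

Hour angle H = 15° × (8.75 − 12) = -48.75°.
cos θ_z = sin φ sin δ + cos φ cos δ cos H = (-0.7373)(0.2181) + (0.6756)(0.9759)(0.6593) = 0.2739.
Air mass m = 1/cos θ_z = 1/0.2739 = 3.651; τ^m = 0.67^3.651 = 0.2317.
Surface direct beam = 1367 × 0.2739 × 0.2317 = 86.75 W/m².

87 W/m²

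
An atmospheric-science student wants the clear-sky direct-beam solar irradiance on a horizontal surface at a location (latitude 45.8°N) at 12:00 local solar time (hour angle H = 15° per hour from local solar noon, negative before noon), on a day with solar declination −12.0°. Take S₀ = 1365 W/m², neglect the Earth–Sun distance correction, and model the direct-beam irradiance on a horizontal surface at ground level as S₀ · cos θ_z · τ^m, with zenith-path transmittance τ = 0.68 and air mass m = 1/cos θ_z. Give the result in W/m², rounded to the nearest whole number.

Hour angle H = 15° × (12 − 12) = 0.00°.
With φ = 45.8°, δ = -12.0°, H = 0.00°: sin φ sin δ = -0.1491, cos φ cos δ cos H = 0.6819, so cos θ_z = 0.5328.
Air mass m = 1/cos θ_z = 1/0.5328 = 1.877; τ^m = 0.68^1.877 = 0.4849.
Surface direct beam = 1365 × 0.5328 × 0.4849 = 352.65 W/m².

353 W/m²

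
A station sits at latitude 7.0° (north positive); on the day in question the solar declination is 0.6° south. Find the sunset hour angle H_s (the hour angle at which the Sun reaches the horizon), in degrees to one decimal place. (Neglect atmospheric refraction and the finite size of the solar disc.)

cos H_s = −tan(7.0°) · tan(-0.6°) = 0.0013, so H_s = arccos(0.0013) = 89.93°.

89.9°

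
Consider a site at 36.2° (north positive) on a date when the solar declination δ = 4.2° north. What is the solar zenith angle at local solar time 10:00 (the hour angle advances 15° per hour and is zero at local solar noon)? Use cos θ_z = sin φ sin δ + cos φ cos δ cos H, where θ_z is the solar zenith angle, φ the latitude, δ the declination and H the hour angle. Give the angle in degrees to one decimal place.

Hour angle H = 15° × (10 − 12) = -30.00°.
cos θ_z = sin(36.2°) sin(4.2°) + cos(36.2°) cos(4.2°) cos(-30.00°) = 0.0433 + 0.6970 = 0.7403.
θ_z = arccos(0.7403) = 42.24°.

42.2°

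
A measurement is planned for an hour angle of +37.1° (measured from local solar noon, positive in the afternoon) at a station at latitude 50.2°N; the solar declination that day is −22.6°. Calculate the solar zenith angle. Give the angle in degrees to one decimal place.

With φ = 50.2°, δ = -22.6°, H = 37.10°: sin φ sin δ = -0.2952, cos φ cos δ cos H = 0.4713, so cos θ_z = 0.1761.
θ_z = arccos(0.1761) = 79.86°.

79.9°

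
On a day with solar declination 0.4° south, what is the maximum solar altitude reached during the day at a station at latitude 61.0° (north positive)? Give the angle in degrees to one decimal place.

28.6°

At local solar noon the hour angle is zero, so the elevation is 90° − |φ − δ| = 90° − |61.0° − (-0.4°)| = 90° − 61.4° = 28.6°.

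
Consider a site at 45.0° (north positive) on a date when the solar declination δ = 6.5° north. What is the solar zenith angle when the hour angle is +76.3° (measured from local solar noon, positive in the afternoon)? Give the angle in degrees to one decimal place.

75.7°

cos θ_z = sin φ sin δ + cos φ cos δ cos H = (0.7071)(0.1132) + (0.7071)(0.9936)(0.2368) = 0.2464.
θ_z = arccos(0.2464) = 75.74°.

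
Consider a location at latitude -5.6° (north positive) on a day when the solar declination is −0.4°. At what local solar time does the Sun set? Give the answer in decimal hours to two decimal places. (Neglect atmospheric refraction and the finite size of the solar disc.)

18.00 h

The sunset hour angle satisfies cos H_s = −tan φ tan δ = -0.0007, giving H_s = 90.04°.
Sunset is at 12 + H_s/15 = 12 + 6.003 = 18.003 h local solar time.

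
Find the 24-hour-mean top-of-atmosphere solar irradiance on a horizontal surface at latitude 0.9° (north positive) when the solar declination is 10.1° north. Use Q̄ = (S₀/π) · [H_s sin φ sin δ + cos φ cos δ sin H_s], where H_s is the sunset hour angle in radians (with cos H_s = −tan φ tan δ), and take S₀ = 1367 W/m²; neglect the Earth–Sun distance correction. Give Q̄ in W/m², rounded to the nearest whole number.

430 W/m²

−tan φ tan δ = −(0.0157)(0.1781) = -0.0028; H_s = arccos(-0.0028) = 90.16°. In radians, H_s = 1.5736.
H_s sin φ sin δ = 1.5736 × 0.0157 × 0.1754 = 0.0043.
cos φ cos δ sin H_s = 0.9999 × 0.9845 × 1.0000 = 0.9844.
Q̄ = (1367/π) × (0.0043 + 0.9844) = 435.13 × 0.9887 = 430.21 W/m².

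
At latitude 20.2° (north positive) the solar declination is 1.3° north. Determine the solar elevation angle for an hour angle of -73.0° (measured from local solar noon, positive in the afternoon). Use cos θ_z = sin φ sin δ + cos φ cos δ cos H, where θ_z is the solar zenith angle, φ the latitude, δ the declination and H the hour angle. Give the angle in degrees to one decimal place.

16.4°

cos θ_z = sin(20.2°) sin(1.3°) + cos(20.2°) cos(1.3°) cos(-73.00°) = 0.0078 + 0.2743 = 0.2821.
θ_z = arccos(0.2821) = 73.61°, so the elevation is 90° − 73.61° = 16.39°.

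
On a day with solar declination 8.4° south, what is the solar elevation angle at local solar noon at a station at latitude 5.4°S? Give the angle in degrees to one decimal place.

87.0°

At local solar noon the hour angle is zero, so the elevation is 90° − |φ − δ| = 90° − |-5.4° − (-8.4°)| = 90° − 3.0° = 87.0°.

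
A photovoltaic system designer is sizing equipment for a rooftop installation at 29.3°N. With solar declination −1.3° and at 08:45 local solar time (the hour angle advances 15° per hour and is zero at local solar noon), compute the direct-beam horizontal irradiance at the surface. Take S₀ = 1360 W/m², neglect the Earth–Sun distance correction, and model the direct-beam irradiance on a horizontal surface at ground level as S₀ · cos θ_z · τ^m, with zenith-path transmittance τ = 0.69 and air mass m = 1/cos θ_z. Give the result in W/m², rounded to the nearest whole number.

397 W/m²

Hour angle H = 15° × (8.75 − 12) = -48.75°.
With φ = 29.3°, δ = -1.3°, H = -48.75°: sin φ sin δ = -0.0111, cos φ cos δ cos H = 0.5748, so cos θ_z = 0.5637.
Air mass m = 1/cos θ_z = 1/0.5637 = 1.774; τ^m = 0.69^1.774 = 0.5177.
Surface direct beam = 1360 × 0.5637 × 0.5177 = 396.89 W/m².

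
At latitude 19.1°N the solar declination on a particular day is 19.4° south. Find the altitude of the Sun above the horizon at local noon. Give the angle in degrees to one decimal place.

At local solar noon the hour angle is zero, so the elevation is 90° − |φ − δ| = 90° − |19.1° − (-19.4°)| = 90° − 38.5° = 51.5°.

51.5°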